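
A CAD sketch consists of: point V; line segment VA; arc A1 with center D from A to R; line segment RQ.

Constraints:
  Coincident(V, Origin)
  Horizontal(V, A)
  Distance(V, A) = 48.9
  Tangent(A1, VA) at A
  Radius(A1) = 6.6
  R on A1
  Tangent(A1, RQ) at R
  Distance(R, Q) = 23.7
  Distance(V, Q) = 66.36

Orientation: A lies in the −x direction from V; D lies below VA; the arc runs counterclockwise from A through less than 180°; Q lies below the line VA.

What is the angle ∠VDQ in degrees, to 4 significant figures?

124.2°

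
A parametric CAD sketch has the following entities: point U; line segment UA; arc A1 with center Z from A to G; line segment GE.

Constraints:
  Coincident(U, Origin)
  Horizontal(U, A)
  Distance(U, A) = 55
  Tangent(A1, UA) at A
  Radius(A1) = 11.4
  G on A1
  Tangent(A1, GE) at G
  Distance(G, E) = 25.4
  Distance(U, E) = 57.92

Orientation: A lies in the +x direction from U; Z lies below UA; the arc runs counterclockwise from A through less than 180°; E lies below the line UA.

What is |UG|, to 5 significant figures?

45.167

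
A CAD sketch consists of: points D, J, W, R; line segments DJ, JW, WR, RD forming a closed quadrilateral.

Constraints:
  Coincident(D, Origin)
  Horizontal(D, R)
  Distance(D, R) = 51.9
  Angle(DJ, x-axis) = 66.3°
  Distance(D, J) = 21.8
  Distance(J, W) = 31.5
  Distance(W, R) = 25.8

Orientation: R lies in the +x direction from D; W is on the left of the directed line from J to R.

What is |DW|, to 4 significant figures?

46.22

D is at the origin; D and R share the same y with |DR| = 51.9 and R in +x, so R = (51.9, 0). DJ runs at 66.3° with |DJ| = 21.8, so J = (8.762, 19.96). W is determined by |JW| = 31.5 and |WR| = 25.8 together: it lies at the intersection of circle(J, 31.5) and circle(R, 25.8). With |JR| = 47.53, the foot of the radical line on JR is 27.20 from J and the perpendicular offset is √(31.5² − 27.20²) = 15.88. Taking the left-of-JR solution: W = (40.12, 22.95).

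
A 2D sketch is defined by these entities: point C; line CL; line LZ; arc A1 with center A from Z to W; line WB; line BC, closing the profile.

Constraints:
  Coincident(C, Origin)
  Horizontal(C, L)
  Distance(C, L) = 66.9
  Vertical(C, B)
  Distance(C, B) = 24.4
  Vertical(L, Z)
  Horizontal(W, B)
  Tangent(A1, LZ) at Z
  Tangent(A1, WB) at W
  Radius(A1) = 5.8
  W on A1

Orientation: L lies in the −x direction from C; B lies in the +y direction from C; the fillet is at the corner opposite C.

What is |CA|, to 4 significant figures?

63.87

C is at the origin; CL is horizontal with |CL| = 66.9 and L on the −x side, so L = (-66.90, 0.000). CB is vertical with |CB| = 24.4 and B on the +y side, so B = (0.000, 24.40). The virtual corner opposite C is at (-66.90, 24.40). Tangency of A1 to LZ means the radius AZ is perpendicular to LZ and since A1 is tangent to WB there, AW ⟂ WB, with radius 5.8, so the center A sits 5.8 in from both sides at A = (-61.10, 18.60). Then |CA| = |A − C| = 63.87.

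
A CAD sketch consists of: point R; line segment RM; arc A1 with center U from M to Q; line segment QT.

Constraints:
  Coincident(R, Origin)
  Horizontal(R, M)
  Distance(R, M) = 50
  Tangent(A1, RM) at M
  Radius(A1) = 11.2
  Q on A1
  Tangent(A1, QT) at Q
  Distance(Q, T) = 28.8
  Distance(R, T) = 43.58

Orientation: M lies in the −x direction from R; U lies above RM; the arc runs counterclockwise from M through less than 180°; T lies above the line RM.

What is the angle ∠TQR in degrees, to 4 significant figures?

76.20°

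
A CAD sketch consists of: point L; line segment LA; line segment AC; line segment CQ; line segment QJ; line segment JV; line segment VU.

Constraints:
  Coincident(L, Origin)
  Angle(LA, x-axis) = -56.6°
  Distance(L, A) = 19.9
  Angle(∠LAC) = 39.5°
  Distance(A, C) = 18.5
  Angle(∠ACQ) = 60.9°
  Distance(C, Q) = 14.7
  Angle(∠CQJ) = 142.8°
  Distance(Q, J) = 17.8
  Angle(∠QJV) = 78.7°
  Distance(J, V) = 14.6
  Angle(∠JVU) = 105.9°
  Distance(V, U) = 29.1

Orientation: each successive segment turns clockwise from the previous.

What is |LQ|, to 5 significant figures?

4.0088

∠LAC = 39.5° gives AC at 162.90° from the x-axis; with |AC| = 18.5, C = (-6.7276, -11.174). ∠ACQ = 60.9° gives CQ at 43.800° from the x-axis; with |CQ| = 14.7, Q = (3.8823, -0.99922). Then |LQ| = |Q − L| = 4.0088.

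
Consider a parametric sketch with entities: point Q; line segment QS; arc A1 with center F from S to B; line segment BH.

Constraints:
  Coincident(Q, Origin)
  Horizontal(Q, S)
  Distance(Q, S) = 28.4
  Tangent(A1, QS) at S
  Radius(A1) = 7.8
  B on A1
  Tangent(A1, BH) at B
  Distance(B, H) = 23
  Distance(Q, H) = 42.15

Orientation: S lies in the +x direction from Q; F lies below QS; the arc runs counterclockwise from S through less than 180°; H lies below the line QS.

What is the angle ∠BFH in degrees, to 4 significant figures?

71.27°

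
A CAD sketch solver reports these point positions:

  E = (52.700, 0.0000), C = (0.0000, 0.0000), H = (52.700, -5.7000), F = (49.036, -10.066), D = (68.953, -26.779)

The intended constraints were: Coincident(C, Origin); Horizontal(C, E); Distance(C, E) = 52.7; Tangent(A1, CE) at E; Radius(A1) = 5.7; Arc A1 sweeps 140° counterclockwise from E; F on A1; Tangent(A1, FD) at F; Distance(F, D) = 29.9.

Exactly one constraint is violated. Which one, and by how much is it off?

Distance(F, D) = 29.9 — off by 3.90.

C = (0.00, 0.00) ✓; C.y = 0.00, E.y = 0.00 ✓; |CE| = 52.70 ✓; ∠(HE, EC) = 90.00° ✓; |HE| = 5.700 ✓; bearing(H→F) − bearing(H→E) = 140.0° ✓; |HF| = 5.700 ✓; ∠(HF, FD) = 90.00° ✓; |FD| = 26.00 ✗.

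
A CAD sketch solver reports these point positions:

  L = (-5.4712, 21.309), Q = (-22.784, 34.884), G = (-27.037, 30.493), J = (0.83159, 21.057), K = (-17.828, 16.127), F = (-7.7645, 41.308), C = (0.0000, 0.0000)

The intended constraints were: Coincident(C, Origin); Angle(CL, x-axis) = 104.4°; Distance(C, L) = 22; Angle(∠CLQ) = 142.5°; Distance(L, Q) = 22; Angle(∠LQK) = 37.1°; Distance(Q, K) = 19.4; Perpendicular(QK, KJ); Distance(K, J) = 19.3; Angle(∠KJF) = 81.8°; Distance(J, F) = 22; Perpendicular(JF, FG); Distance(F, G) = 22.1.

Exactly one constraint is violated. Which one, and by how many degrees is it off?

Perpendicular(JF, FG) — off by 6.30°.

C = (0.00, 0.00) ✓; CL at 104.4° ✓; |CL| = 22.00 ✓; ∠CLQ = 142.5° ✓; |LQ| = 22.00 ✓; ∠LQK = 37.10° ✓; |QK| = 19.40 ✓; ∠(QK, KJ) = 90.00° ✓; |KJ| = 19.30 ✓; ∠KJF = 81.80° ✓; |JF| = 22.00 ✓; ∠(JF, FG) = 96.30° ✗; |FG| = 22.10 ✓.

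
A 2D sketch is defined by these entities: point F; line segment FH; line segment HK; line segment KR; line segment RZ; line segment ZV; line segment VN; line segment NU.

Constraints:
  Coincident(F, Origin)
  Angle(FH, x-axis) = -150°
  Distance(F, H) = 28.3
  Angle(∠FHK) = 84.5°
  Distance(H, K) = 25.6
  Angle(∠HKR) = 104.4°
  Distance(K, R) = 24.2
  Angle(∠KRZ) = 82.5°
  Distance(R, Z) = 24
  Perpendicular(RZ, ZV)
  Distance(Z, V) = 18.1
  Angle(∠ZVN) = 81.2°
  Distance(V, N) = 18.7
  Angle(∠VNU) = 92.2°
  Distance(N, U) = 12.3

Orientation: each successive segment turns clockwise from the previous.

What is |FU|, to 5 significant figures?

22.731

F is at the origin; FH runs at -150.0° with length 28.3, so H = (-24.509, -14.150). ∠FHK = 84.5° gives HK at 114.50° from the x-axis; with |HK| = 25.6, K = (-35.125, 9.1450). ∠HKR = 104.4° gives KR at 38.900° from the x-axis; with |KR| = 24.2, R = (-16.291, 24.342). ∠KRZ = 82.5° gives RZ at -58.600° from the x-axis; with |RZ| = 24.0, Z = (-3.7870, 3.8565). The perpendicularity gives ZV at right angles to RZ, so ZV runs at -148.60°; with |ZV| = 18.1, V = (-19.236, -5.5738). ∠ZVN = 81.2° gives VN at 112.60° from the x-axis; with |VN| = 18.7, N = (-26.423, 11.690). ∠VNU = 92.2° gives NU at 24.800° from the x-axis; with |NU| = 12.3, U = (-15.257, 16.850). Then |FU| = |U − F| = 22.731.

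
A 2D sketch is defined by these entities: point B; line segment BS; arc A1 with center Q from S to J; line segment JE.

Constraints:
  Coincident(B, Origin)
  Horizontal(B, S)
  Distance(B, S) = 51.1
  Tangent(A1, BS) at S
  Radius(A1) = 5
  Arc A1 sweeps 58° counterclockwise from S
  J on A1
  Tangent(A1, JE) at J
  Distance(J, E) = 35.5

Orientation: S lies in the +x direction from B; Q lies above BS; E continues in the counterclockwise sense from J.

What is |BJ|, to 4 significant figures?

55.39

A1 meets BS tangentially, so QS is at right angles to BS, so Q = S + (0, 5) = (51.10, 5.000). On A1, S sits at bearing -90° from Q; a 58° counterclockwise sweep puts J at bearing -32°, so J = Q + 5.0·(cos -32°, sin -32°) = (55.34, 2.350). Then |BJ| = |J − B| = 55.39.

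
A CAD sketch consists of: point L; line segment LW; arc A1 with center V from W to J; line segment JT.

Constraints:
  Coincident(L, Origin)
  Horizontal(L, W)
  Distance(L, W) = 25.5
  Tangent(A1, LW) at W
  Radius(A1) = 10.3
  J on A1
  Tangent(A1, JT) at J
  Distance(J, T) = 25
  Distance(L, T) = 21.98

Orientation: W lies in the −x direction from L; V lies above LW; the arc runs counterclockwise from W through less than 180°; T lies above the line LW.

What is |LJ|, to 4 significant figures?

18.18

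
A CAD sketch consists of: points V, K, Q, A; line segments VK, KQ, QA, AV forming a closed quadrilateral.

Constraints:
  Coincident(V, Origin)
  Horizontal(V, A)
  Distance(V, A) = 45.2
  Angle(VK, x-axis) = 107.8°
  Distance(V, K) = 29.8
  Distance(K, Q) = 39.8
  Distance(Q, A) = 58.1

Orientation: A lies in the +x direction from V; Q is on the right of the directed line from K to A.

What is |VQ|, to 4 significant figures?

16.35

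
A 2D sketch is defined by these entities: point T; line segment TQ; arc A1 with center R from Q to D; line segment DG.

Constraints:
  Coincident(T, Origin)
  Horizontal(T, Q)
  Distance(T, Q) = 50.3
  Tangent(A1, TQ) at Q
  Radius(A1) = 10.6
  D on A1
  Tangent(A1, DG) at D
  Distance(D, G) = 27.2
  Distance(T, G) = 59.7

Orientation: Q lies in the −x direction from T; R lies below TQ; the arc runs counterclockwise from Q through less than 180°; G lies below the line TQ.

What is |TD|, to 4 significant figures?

61.47

T is at the origin; TQ is horizontal with |TQ| = 50.3 and Q on the −x side, so Q = (-50.30, 0.000). A1 meets TQ tangentially, so RQ is at right angles to TQ, so R = Q + (0, -10.6) = (-50.30, -10.60). Since RD ⟂ DG (tangency), |RG| = √(10.6² + 27.2²) = 29.19 regardless of where D sits on A1. So G lies on both circle(T, 59.7) and circle(R, 29.19); the below-TQ intersection is G = (-44.94, -39.30). D is the foot of the tangent from G: D = (-59.30, -16.20).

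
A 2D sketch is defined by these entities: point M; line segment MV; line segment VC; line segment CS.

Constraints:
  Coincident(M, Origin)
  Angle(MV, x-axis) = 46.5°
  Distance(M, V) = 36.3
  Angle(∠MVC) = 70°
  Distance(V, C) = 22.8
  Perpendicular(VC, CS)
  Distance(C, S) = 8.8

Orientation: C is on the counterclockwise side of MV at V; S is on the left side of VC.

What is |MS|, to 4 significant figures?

27.36

M is at the origin; MV runs at 46.5° with length 36.3, so V = 36.3·(cos 46.5°, sin 46.5°) = (24.99, 26.33). ∠MVC = 70.0°, so VC runs at 46.5° + (180° − 70.0°) = 156.5° from the x-axis; with |VC| = 22.8, C = V + 22.8·(cos 156.5°, sin 156.5°) = (4.078, 35.42). VC is perpendicular to CS; with |CS| = 8.8 on the left of VC, S = C + 8.8·(-0.3987, -0.9171) = (0.5693, 27.35). Then |MS| = |S − M| = 27.36.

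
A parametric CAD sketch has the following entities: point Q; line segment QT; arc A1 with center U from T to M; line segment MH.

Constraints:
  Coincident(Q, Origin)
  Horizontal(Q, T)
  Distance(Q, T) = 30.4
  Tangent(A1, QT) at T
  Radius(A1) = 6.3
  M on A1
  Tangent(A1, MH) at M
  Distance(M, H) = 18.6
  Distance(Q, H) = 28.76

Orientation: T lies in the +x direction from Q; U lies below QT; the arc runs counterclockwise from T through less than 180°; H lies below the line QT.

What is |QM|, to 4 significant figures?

24.80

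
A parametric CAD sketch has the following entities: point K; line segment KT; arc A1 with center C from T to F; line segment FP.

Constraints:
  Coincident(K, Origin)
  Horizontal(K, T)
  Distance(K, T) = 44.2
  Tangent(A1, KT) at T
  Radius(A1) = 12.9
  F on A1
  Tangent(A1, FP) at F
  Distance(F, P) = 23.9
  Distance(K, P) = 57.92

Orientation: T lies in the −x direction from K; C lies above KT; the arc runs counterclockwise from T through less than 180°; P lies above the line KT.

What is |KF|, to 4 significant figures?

37.07

K is at the origin; KT is horizontal with |KT| = 44.2 and T on the −x side, so T = (-44.20, 0.000). Tangency of A1 to KT means the radius CT is perpendicular to KT, so C = T + (0, 12.9) = (-44.20, 12.90). Since CF ⟂ FP (tangency), |CP| = √(12.9² + 23.9²) = 27.16 regardless of where F sits on A1. So P lies on both circle(K, 57.92) and circle(C, 27.16); the above-KT intersection is P = (-41.92, 39.96). F is the foot of the tangent from P: F = (-32.37, 18.05).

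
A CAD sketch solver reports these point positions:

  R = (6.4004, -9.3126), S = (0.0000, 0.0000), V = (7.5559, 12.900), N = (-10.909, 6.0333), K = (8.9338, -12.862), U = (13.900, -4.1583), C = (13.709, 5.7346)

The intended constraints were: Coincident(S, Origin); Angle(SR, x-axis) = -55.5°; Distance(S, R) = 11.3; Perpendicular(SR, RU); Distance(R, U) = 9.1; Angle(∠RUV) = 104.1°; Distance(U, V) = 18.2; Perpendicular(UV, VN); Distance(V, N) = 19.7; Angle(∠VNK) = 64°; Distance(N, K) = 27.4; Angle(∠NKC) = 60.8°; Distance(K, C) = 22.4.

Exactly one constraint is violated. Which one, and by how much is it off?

Distance(K, C) = 22.4 — off by 3.20.

S = (0.00, 0.00) ✓; SR at -55.50° ✓; |SR| = 11.30 ✓; ∠(SR, RU) = 90.00° ✓; |RU| = 9.100 ✓; ∠RUV = 104.1° ✓; |UV| = 18.20 ✓; ∠(UV, VN) = 90.00° ✓; |VN| = 19.70 ✓; ∠VNK = 64.00° ✓; |NK| = 27.40 ✓; ∠NKC = 60.80° ✓; |KC| = 19.20 ✗.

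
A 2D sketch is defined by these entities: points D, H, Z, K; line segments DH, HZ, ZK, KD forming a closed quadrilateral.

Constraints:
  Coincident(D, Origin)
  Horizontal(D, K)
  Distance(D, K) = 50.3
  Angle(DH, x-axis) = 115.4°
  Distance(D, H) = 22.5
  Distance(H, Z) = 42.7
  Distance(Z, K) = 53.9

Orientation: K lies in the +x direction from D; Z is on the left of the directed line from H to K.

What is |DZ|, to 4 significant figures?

52.59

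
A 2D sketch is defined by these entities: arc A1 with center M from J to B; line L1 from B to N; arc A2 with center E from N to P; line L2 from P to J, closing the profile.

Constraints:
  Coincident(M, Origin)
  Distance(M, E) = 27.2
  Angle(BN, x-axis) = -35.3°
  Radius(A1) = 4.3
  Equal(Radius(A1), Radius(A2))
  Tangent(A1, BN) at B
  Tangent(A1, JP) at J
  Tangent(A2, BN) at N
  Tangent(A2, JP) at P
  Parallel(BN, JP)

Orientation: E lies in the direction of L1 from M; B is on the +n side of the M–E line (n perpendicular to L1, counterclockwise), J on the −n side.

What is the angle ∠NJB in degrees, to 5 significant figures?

72.454°

Tangency of A1 to both parallel lines with radius 4.3 puts B and J at M ± 4.3·n: B = (2.4848, 3.5094), J = (-2.4848, -3.5094). Equal radii place N and P the same way about E: N = E + 4.3·n = (24.684, -12.208), P = E − 4.3·n = (19.714, -19.227). Then cos ∠NJB = JN·JB / (|JN||JB|), giving 72.454°.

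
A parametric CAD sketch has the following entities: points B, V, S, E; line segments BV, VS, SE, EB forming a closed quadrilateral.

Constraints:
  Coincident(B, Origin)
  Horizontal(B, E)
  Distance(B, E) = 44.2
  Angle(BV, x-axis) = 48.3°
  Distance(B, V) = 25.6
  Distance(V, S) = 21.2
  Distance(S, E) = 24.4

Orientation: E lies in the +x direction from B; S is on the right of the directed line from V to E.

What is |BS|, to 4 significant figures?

19.96

Checks: |VS| = 21.20 ✓; |SE| = 24.40 ✓.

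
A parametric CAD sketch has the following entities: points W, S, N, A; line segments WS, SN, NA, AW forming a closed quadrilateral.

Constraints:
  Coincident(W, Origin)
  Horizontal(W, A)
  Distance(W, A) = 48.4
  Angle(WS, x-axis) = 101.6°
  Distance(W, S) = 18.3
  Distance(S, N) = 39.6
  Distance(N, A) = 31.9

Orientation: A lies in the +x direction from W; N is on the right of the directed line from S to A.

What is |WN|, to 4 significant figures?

24.20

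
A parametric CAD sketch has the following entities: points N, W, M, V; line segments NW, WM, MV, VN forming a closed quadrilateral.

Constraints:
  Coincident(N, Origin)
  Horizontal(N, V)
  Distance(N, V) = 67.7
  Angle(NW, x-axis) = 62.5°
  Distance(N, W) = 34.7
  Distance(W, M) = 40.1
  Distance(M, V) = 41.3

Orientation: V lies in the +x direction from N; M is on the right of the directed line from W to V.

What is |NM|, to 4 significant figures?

28.22

N is at the origin; N and V share the same y with |NV| = 67.7 and V in +x, so V = (67.7, 0). NW runs at 62.5° with |NW| = 34.7, so W = (16.02, 30.78). M is determined by |WM| = 40.1 and |MV| = 41.3 together: it lies at the intersection of circle(W, 40.1) and circle(V, 41.3). With |WV| = 60.15, the foot of the radical line on WV is 29.26 from W and the perpendicular offset is √(40.1² − 29.26²) = 27.42. Taking the right-of-WV solution: M = (27.13, -7.751).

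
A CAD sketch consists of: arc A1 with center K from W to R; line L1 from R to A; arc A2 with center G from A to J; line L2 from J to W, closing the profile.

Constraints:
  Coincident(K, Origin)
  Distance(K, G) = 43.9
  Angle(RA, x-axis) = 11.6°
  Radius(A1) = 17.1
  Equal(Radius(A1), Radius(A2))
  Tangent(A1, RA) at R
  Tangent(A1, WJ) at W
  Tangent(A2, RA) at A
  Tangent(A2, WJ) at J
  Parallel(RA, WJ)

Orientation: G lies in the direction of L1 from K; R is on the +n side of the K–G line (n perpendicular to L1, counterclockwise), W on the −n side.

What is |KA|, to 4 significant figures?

47.11

The slot axis is L1's direction at 11.6°, so u = (cos 11.6°, sin 11.6°) = (0.9796, 0.2011) and n = (−sin 11.6°, cos 11.6°) = (-0.2011, 0.9796). K is at the origin and G lies 43.9 along u from K, so G = 43.9·u = (43.00, 8.827). Tangency of A1 to both parallel lines with radius 17.1 puts R and W at K ± 17.1·n: R = (-3.438, 16.75), W = (3.438, -16.75). Equal radii place A and J the same way about G: A = G + 17.1·n = (39.56, 25.58), J = G − 17.1·n = (46.44, -7.923). Then |KA| = |A − K| = 47.11.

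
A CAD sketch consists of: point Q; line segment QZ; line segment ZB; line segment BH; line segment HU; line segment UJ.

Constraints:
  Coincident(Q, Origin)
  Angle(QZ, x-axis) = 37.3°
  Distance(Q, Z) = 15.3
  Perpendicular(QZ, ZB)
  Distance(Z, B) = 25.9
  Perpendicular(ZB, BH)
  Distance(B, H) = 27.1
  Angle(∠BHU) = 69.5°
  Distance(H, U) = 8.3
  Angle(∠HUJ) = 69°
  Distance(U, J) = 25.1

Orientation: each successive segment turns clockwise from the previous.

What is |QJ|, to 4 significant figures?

36.14

∠BHU = 69.5° gives HU at 106.8° from the x-axis; with |HU| = 8.3, U = (3.910, -19.81). ∠HUJ = 69.0° gives UJ at -4.200° from the x-axis; with |UJ| = 25.1, J = (28.94, -21.65). Then |QJ| = |J − Q| = 36.14.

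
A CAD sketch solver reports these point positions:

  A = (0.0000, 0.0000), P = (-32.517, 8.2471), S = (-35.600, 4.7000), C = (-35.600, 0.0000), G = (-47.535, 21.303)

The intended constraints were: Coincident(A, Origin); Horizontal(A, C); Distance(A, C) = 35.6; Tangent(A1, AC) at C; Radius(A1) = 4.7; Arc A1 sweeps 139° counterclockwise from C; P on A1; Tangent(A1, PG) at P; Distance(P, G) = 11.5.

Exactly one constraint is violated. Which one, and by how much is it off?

Distance(P, G) = 11.5 — off by 8.40.

A = (0.00, 0.00) ✓; A.y = 0.00, C.y = 0.00 ✓; |AC| = 35.60 ✓; ∠(SC, CA) = 90.00° ✓; |SC| = 4.700 ✓; bearing(S→P) − bearing(S→C) = 139.0° ✓; |SP| = 4.700 ✓; ∠(SP, PG) = 90.01° ✓; |PG| = 19.90 ✗.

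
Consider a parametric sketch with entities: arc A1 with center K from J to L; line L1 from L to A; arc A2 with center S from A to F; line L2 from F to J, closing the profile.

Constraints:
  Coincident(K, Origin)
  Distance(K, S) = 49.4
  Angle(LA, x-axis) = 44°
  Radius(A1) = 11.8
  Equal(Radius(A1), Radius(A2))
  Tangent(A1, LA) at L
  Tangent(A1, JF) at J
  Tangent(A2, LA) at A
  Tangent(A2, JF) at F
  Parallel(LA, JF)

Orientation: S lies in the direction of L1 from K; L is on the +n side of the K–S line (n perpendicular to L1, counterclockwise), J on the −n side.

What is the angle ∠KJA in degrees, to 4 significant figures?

64.46°

Tangency of A1 to both parallel lines with radius 11.8 puts L and J at K ± 11.8·n: L = (-8.197, 8.488), J = (8.197, -8.488). Equal radii place A and F the same way about S: A = S + 11.8·n = (27.34, 42.80), F = S − 11.8·n = (43.73, 25.83). Then cos ∠KJA = JK·JA / (|JK||JA|), giving 64.46°.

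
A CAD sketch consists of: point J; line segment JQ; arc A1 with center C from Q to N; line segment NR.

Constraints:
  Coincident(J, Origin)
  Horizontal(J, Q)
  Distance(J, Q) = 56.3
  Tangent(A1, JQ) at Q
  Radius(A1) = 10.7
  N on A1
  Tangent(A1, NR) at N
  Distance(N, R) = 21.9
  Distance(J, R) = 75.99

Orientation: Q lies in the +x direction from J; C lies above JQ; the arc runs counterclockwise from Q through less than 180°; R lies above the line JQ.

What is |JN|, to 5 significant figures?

67.626

J is at the origin; J and Q share the same y with |JQ| = 56.3 and Q on the +x side, so Q = (56.300, 0.0000). Since A1 is tangent to JQ there, CQ ⟂ JQ, so C = Q + (0, 10.7) = (56.300, 10.700). Since CN ⟂ NR (tangency), |CR| = √(10.7² + 21.9²) = 24.374 regardless of where N sits on A1. So R lies on both circle(J, 75.99) and circle(C, 24.374); the above-JQ intersection is R = (69.211, 31.374). N is the foot of the tangent from R: N = (66.942, 9.5916).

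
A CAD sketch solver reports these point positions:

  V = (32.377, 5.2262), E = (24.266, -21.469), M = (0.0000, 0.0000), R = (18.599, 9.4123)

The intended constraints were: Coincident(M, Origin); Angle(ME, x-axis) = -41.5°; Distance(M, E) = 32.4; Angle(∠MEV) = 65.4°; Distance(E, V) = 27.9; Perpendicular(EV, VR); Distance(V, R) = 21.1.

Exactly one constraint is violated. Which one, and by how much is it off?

Distance(V, R) = 21.1 — off by 6.70.

M = (0.00, 0.00) ✓; ME at -41.50° ✓; |ME| = 32.40 ✓; ∠MEV = 65.40° ✓; |EV| = 27.90 ✓; ∠(EV, VR) = 90.00° ✓; |VR| = 14.40 ✗.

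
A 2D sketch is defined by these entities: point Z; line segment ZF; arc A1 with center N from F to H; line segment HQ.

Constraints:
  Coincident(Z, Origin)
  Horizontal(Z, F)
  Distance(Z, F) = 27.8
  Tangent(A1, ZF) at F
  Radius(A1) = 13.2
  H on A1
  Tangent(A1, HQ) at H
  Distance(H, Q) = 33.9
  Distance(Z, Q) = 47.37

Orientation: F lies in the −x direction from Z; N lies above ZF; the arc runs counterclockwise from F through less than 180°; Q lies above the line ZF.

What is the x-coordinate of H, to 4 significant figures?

-14.65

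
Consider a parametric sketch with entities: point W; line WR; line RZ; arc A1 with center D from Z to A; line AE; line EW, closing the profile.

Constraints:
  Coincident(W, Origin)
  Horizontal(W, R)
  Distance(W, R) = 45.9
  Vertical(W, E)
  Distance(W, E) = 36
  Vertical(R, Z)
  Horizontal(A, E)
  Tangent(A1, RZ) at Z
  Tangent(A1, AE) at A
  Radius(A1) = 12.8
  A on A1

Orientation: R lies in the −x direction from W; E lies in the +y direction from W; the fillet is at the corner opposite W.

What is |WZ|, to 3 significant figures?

51.4

W is at the origin; WR is horizontal with |WR| = 45.9 and R on the −x side, so R = (-45.9, 0.00). WE is vertical with |WE| = 36.0 and E on the +y side, so E = (0.00, 36.0). The virtual corner opposite W is at (-45.9, 36.0). The tangent condition forces DZ to be normal to RZ and since A1 is tangent to AE there, DA ⟂ AE, with radius 12.8, so the center D sits 12.8 in from both sides at D = (-33.1, 23.2). That places the tangent points at Z = (-45.9, 23.2) on RZ and A = (-33.1, 36.0) on AE. Then |WZ| = |Z − W| = 51.4.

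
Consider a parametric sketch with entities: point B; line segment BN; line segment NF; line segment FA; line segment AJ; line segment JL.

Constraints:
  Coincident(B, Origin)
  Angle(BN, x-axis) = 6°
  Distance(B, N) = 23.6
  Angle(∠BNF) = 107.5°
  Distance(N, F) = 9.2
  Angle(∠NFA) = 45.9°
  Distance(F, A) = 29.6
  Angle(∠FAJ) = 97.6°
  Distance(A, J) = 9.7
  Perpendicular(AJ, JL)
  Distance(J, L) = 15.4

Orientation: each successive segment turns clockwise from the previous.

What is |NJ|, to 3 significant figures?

24.7

B is at the origin; BN runs at 6.0° with length 23.6, so N = (23.5, 2.47). ∠BNF = 107.5° gives NF at -66.5° from the x-axis; with |NF| = 9.2, F = (27.1, -5.97). ∠NFA = 45.9° gives FA at 159° from the x-axis; with |FA| = 29.6, A = (-0.568, 4.44). ∠FAJ = 97.6° gives AJ at 77.0° from the x-axis; with |AJ| = 9.7, J = (1.61, 13.9). Then |NJ| = |J − N| = 24.7.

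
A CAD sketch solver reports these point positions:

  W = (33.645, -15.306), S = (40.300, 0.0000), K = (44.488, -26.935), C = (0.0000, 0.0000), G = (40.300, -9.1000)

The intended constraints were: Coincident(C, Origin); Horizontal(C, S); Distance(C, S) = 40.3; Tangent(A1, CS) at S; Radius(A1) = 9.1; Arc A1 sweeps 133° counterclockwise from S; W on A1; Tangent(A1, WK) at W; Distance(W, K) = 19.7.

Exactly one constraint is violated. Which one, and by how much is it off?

Distance(W, K) = 19.7 — off by 3.80.

C = (0.00, 0.00) ✓; C.y = 0.00, S.y = 0.00 ✓; |CS| = 40.30 ✓; ∠(GS, SC) = 90.00° ✓; |GS| = 9.100 ✓; bearing(G→W) − bearing(G→S) = 133.0° ✓; |GW| = 9.100 ✓; ∠(GW, WK) = 90.00° ✓; |WK| = 15.90 ✗.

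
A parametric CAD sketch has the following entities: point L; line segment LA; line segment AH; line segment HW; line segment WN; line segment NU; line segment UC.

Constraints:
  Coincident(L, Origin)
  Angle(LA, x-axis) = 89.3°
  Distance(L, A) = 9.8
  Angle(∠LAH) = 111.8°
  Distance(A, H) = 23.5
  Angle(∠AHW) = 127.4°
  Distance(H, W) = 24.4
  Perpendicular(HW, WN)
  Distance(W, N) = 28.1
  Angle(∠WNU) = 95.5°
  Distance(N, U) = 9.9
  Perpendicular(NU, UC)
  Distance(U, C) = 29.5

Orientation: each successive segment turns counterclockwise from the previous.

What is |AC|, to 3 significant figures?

32.2

L is at the origin; LA runs at 89.3° with length 9.8, so A = (0.120, 9.80). ∠LAH = 111.8° gives AH at 158° from the x-axis; with |AH| = 23.5, H = (-21.6, 18.8). ∠AHW = 127.4° gives HW at -150° from the x-axis; with |HW| = 24.4, W = (-42.7, 6.56). The perpendicularity gives WN at right angles to HW, so WN runs at -59.9°; with |WN| = 28.1, N = (-28.6, -17.8). ∠WNU = 95.5° gives NU at 24.6° from the x-axis; with |NU| = 9.9, U = (-19.6, -13.6). NU ⟂ UC, so UC runs at 115°; with |UC| = 29.5, C = (-31.9, 13.2). Then |AC| = |C − A| = 32.2.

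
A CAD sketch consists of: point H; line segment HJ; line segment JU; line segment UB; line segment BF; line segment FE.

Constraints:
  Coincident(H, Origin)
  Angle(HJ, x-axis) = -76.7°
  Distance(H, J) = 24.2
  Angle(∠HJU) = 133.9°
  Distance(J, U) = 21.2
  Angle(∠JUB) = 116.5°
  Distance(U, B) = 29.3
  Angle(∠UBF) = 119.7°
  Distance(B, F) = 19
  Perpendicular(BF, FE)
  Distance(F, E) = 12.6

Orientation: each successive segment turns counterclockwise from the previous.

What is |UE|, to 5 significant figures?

35.896

H is at the origin; HJ runs at -76.7° with length 24.2, so J = (5.5672, -23.551). ∠HJU = 133.9° gives JU at -30.600° from the x-axis; with |JU| = 21.2, U = (23.815, -34.343). ∠JUB = 116.5° gives UB at 32.900° from the x-axis; with |UB| = 29.3, B = (48.416, -18.428). ∠UBF = 119.7° gives BF at 93.200° from the x-axis; with |BF| = 19.0, F = (47.355, 0.54278). BF ⟂ FE, so FE runs at -176.80°; with |FE| = 12.6, E = (34.775, -0.16057). Then |UE| = |E − U| = 35.896.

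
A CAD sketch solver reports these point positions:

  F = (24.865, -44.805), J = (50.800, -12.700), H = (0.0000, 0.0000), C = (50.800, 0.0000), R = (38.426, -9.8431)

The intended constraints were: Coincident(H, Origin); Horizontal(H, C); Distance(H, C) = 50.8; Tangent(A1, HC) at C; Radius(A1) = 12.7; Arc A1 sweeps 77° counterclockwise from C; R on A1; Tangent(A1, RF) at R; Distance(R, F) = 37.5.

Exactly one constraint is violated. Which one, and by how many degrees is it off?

Tangent(A1, RF) at R — off by 8.20°.

H = (0.00, 0.00) ✓; H.y = 0.00, C.y = 0.00 ✓; |HC| = 50.80 ✓; ∠(JC, CH) = 90.00° ✓; |JC| = 12.70 ✓; bearing(J→R) − bearing(J→C) = 77.00° ✓; |JR| = 12.70 ✓; ∠(JR, RF) = 98.20° ✗; |RF| = 37.50 ✓.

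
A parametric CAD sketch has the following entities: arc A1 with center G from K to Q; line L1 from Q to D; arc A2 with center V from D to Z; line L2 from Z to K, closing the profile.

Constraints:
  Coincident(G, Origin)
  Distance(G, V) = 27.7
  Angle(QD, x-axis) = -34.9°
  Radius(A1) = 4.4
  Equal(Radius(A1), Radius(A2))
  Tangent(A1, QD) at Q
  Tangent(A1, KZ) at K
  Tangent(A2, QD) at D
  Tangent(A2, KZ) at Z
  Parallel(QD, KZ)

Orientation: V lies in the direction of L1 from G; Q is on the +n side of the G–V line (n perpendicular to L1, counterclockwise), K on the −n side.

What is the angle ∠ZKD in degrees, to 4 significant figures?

17.62°

The slot axis is L1's direction at -34.9°, so u = (cos -34.9°, sin -34.9°) = (0.8202, -0.5721) and n = (−sin -34.9°, cos -34.9°) = (0.5721, 0.8202). G is at the origin and V lies 27.7 along u from G, so V = 27.7·u = (22.72, -15.85). Tangency of A1 to both parallel lines with radius 4.4 puts Q and K at G ± 4.4·n: Q = (2.517, 3.609), K = (-2.517, -3.609). Equal radii place D and Z the same way about V: D = V + 4.4·n = (25.24, -12.24), Z = V − 4.4·n = (20.20, -19.46). Then cos ∠ZKD = KZ·KD / (|KZ||KD|), giving 17.62°.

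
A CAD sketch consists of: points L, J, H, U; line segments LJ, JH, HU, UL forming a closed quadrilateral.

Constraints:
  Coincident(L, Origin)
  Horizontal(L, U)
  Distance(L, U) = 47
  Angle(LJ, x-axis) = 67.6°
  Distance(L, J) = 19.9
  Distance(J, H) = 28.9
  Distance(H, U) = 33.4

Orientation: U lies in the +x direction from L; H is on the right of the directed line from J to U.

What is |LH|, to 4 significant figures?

17.77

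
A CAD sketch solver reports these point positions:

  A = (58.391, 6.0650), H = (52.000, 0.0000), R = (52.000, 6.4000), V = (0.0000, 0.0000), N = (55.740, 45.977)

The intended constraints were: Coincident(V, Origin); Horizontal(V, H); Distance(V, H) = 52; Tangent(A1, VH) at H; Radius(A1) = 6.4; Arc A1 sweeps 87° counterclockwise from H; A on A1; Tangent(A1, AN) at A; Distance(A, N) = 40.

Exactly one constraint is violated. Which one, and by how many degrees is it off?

Tangent(A1, AN) at A — off by 6.80°.

V = (0.00, 0.00) ✓; V.y = 0.00, H.y = 0.00 ✓; |VH| = 52.00 ✓; ∠(RH, HV) = 90.00° ✓; |RH| = 6.400 ✓; bearing(R→A) − bearing(R→H) = 87.00° ✓; |RA| = 6.400 ✓; ∠(RA, AN) = 83.20° ✗; |AN| = 40.00 ✓.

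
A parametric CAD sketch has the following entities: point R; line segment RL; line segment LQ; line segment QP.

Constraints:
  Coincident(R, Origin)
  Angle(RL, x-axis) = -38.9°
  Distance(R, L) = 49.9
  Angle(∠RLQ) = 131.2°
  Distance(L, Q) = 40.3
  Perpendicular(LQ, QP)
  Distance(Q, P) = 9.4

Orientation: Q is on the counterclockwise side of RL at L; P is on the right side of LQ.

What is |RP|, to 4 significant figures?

86.93

∠RLQ = 131.2°, so LQ runs at -38.9° + (180° − 131.2°) = 9.900° from the x-axis; with |LQ| = 40.3, Q = L + 40.3·(cos 9.900°, sin 9.900°) = (78.53, -24.41). LQ is perpendicular to QP; with |QP| = 9.4 on the right of LQ, P = Q + 9.4·(0.1719, -0.9851) = (80.15, -33.67). Then |RP| = |P − R| = 86.93.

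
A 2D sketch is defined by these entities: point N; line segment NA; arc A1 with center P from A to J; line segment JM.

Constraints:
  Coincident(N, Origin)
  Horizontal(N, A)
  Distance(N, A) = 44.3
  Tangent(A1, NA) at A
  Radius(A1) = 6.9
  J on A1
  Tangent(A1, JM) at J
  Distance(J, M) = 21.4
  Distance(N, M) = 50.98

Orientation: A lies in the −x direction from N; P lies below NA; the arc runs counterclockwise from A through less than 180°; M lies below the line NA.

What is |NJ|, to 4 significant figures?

51.52

N is at the origin; N and A share the same y with |NA| = 44.3 and A on the −x side, so A = (-44.30, 0.000). The tangent condition forces PA to be normal to NA, so P = A + (0, -6.9) = (-44.30, -6.900). Since PJ ⟂ JM (tangency), |PM| = √(6.9² + 21.4²) = 22.48 regardless of where J sits on A1. So M lies on both circle(N, 50.98) and circle(P, 22.48); the below-NA intersection is M = (-41.76, -29.24). J is the foot of the tangent from M: J = (-50.59, -9.746).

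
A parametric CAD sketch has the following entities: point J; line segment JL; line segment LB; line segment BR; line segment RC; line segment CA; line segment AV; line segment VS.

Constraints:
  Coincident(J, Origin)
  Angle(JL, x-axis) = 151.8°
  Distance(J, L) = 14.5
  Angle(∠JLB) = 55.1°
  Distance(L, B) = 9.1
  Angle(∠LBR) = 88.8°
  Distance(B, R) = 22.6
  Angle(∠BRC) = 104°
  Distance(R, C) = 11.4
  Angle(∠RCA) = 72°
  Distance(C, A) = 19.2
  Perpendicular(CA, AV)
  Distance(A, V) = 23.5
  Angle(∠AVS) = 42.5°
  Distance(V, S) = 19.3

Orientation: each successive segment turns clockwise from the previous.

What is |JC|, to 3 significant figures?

17.1

∠LBR = 88.8° gives BR at -64.3° from the x-axis; with |BR| = 22.6, R = (5.14, -9.40). ∠BRC = 104.0° gives RC at -140° from the x-axis; with |RC| = 11.4, C = (-3.63, -16.7). Then |JC| = |C − J| = 17.1.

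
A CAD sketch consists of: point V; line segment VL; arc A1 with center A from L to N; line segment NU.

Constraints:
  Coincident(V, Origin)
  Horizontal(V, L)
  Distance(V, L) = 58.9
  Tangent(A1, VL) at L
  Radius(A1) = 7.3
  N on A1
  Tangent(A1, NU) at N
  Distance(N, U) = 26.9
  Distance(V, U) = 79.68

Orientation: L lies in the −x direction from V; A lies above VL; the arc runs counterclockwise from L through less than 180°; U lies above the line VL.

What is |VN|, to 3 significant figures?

55.3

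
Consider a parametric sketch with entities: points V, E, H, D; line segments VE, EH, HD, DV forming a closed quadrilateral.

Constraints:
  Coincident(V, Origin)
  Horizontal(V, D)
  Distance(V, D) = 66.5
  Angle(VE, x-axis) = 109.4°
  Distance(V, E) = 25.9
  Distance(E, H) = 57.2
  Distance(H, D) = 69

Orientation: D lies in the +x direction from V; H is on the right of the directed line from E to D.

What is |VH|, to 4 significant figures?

31.53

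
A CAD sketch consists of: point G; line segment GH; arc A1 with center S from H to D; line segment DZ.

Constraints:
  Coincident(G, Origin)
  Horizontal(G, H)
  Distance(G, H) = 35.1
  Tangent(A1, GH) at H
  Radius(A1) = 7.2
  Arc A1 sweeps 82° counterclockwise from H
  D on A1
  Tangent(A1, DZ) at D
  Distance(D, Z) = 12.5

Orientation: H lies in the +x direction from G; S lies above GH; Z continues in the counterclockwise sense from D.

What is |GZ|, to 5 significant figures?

47.733

G is at the origin; G and H share the same y with |GH| = 35.1 and H on the +x side, so H = (35.100, 0.0000). A1 meets GH tangentially, so SH is at right angles to GH, so S = H + (0, 7.2) = (35.100, 7.2000). On A1, H sits at bearing -90° from S; an 82° counterclockwise sweep puts D at bearing -8°, so D = S + 7.2·(cos -8°, sin -8°) = (42.230, 6.1980). Since A1 is tangent to DZ there, SD ⟂ DZ, so DZ runs along (−sin -8°, cos -8°); with |DZ| = 12.5, Z = (43.970, 18.576). Then |GZ| = |Z − G| = 47.733.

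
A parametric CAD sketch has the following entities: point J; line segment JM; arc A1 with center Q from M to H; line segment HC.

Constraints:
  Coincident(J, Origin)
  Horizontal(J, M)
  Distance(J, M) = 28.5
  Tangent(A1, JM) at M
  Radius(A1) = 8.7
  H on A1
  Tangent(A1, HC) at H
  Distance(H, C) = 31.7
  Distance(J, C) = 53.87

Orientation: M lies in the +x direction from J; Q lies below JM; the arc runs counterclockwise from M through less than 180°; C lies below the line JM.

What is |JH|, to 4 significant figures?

24.28

Checks: J = (0.00, 0.00) ✓; J.y = 0.00, M.y = 0.00 ✓; |QH| = 8.700 ✓; ∠(QH, HC) = 90.00° ✓; |HC| = 31.70 ✓; |JC| = 53.87 ✓.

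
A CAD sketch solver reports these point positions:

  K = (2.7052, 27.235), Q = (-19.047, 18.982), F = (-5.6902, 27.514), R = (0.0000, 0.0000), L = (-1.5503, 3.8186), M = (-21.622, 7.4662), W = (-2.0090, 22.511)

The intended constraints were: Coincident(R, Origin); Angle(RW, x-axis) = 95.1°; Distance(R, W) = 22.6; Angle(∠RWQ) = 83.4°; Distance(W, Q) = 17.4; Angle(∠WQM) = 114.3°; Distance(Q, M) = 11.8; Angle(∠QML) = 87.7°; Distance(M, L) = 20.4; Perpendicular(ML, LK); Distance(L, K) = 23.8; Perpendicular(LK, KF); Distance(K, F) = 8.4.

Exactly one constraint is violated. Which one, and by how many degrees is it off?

Perpendicular(LK, KF) — off by 8.40°.

R = (0.00, 0.00) ✓; RW at 95.10° ✓; |RW| = 22.60 ✓; ∠RWQ = 83.40° ✓; |WQ| = 17.40 ✓; ∠WQM = 114.3° ✓; |QM| = 11.80 ✓; ∠QML = 87.70° ✓; |ML| = 20.40 ✓; ∠(ML, LK) = 90.00° ✓; |LK| = 23.80 ✓; ∠(LK, KF) = 98.40° ✗; |KF| = 8.400 ✓.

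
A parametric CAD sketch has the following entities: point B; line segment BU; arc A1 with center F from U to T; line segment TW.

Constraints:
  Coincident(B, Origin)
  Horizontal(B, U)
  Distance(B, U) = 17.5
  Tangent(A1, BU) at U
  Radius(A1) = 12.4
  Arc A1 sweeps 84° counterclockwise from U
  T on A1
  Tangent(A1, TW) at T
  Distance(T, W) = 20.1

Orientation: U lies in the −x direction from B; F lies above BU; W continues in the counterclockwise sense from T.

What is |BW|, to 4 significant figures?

31.24

B is at the origin; BU is horizontal with |BU| = 17.5 and U on the −x side, so U = (-17.50, 0.000). Tangency of A1 to BU means the radius FU is perpendicular to BU, so F = U + (0, 12.4) = (-17.50, 12.40). On A1, U sits at bearing -90° from F; an 84° counterclockwise sweep puts T at bearing -6°, so T = F + 12.4·(cos -6°, sin -6°) = (-5.168, 11.10). Since A1 is tangent to TW there, FT ⟂ TW, so TW runs along (−sin -6°, cos -6°); with |TW| = 20.1, W = (-3.067, 31.09). Then |BW| = |W − B| = 31.24.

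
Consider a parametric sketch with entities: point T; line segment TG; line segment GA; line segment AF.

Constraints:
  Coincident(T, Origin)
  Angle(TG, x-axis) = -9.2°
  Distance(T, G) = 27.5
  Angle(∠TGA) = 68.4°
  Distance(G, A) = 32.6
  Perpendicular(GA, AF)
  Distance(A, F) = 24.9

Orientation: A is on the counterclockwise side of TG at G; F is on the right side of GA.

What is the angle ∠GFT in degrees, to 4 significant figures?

28.62°

∠TGA = 68.4°, so GA runs at -9.2° + (180° − 68.4°) = 102.4° from the x-axis; with |GA| = 32.6, A = G + 32.6·(cos 102.4°, sin 102.4°) = (20.15, 27.44). The perpendicularity gives AF at right angles to GA; with |AF| = 24.9 on the right of GA, F = A + 24.9·(0.9767, 0.2147) = (44.47, 32.79). Then cos ∠GFT = FG·FT / (|FG||FT|), giving 28.62°.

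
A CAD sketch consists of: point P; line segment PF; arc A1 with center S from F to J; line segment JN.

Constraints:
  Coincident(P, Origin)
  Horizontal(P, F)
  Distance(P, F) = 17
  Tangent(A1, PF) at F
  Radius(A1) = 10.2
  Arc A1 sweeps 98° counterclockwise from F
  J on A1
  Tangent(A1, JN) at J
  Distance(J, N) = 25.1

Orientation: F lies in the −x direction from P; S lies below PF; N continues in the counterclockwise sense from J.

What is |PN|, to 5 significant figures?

43.448

P is at the origin; P and F share the same y with |PF| = 17.0 and F on the −x side, so F = (-17.000, 0.0000). A1 meets PF tangentially, so SF is at right angles to PF, so S = F + (0, -10.2) = (-17.000, -10.200). On A1, F sits at bearing 90° from S; a 98° counterclockwise sweep puts J at bearing 188°, so J = S + 10.2·(cos 188°, sin 188°) = (-27.101, -11.620). A1 meets JN tangentially, so SJ is at right angles to JN, so JN runs along (−sin 188°, cos 188°); with |JN| = 25.1, N = (-23.607, -36.475). Then |PN| = |N − P| = 43.448.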